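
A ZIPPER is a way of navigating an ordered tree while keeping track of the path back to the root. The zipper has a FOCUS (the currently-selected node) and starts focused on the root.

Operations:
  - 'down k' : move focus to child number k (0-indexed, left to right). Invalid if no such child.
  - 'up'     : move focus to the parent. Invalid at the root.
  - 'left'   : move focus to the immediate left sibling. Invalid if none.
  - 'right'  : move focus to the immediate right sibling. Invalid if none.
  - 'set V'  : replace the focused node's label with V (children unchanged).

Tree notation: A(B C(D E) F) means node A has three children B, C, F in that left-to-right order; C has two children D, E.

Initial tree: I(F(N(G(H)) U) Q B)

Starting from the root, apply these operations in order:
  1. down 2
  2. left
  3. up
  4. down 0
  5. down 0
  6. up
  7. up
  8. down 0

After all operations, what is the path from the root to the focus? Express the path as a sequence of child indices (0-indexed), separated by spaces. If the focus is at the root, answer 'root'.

Answer: 0

Derivation:
Step 1 (down 2): focus=B path=2 depth=1 children=[] left=['F', 'Q'] right=[] parent=I
Step 2 (left): focus=Q path=1 depth=1 children=[] left=['F'] right=['B'] parent=I
Step 3 (up): focus=I path=root depth=0 children=['F', 'Q', 'B'] (at root)
Step 4 (down 0): focus=F path=0 depth=1 children=['N', 'U'] left=[] right=['Q', 'B'] parent=I
Step 5 (down 0): focus=N path=0/0 depth=2 children=['G'] left=[] right=['U'] parent=F
Step 6 (up): focus=F path=0 depth=1 children=['N', 'U'] left=[] right=['Q', 'B'] parent=I
Step 7 (up): focus=I path=root depth=0 children=['F', 'Q', 'B'] (at root)
Step 8 (down 0): focus=F path=0 depth=1 children=['N', 'U'] left=[] right=['Q', 'B'] parent=I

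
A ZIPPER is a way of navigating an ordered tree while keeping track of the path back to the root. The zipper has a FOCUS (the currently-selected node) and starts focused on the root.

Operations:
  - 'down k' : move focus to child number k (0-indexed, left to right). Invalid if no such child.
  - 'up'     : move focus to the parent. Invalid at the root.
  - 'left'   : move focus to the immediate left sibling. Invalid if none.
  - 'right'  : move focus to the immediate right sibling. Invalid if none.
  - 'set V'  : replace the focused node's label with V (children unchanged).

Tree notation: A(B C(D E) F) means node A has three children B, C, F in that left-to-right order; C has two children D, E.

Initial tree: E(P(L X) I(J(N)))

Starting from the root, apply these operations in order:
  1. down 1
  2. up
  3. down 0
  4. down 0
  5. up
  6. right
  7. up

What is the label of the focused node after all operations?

Step 1 (down 1): focus=I path=1 depth=1 children=['J'] left=['P'] right=[] parent=E
Step 2 (up): focus=E path=root depth=0 children=['P', 'I'] (at root)
Step 3 (down 0): focus=P path=0 depth=1 children=['L', 'X'] left=[] right=['I'] parent=E
Step 4 (down 0): focus=L path=0/0 depth=2 children=[] left=[] right=['X'] parent=P
Step 5 (up): focus=P path=0 depth=1 children=['L', 'X'] left=[] right=['I'] parent=E
Step 6 (right): focus=I path=1 depth=1 children=['J'] left=['P'] right=[] parent=E
Step 7 (up): focus=E path=root depth=0 children=['P', 'I'] (at root)

Answer: E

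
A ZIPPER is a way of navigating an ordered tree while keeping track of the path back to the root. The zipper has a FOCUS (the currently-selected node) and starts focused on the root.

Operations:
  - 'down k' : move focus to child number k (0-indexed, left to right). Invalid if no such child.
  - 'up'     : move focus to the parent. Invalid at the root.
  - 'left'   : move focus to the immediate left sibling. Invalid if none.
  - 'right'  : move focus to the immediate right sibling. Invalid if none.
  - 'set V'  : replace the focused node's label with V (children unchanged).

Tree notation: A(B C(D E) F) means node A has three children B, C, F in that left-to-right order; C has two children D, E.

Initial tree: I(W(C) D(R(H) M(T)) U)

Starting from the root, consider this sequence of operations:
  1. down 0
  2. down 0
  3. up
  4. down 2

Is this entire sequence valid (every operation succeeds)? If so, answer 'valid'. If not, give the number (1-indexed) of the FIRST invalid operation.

Answer: 4

Derivation:
Step 1 (down 0): focus=W path=0 depth=1 children=['C'] left=[] right=['D', 'U'] parent=I
Step 2 (down 0): focus=C path=0/0 depth=2 children=[] left=[] right=[] parent=W
Step 3 (up): focus=W path=0 depth=1 children=['C'] left=[] right=['D', 'U'] parent=I
Step 4 (down 2): INVALID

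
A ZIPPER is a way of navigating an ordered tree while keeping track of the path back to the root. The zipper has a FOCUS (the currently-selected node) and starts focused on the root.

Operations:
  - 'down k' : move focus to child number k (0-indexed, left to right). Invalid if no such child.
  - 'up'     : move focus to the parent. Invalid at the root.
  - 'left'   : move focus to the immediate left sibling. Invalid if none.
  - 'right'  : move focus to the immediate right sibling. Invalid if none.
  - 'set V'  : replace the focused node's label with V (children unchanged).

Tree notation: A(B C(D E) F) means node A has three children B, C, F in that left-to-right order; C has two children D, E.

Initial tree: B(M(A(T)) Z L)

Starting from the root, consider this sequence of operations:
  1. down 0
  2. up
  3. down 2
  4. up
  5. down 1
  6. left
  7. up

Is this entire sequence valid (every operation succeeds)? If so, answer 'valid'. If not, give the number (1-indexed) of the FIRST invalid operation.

Answer: valid

Derivation:
Step 1 (down 0): focus=M path=0 depth=1 children=['A'] left=[] right=['Z', 'L'] parent=B
Step 2 (up): focus=B path=root depth=0 children=['M', 'Z', 'L'] (at root)
Step 3 (down 2): focus=L path=2 depth=1 children=[] left=['M', 'Z'] right=[] parent=B
Step 4 (up): focus=B path=root depth=0 children=['M', 'Z', 'L'] (at root)
Step 5 (down 1): focus=Z path=1 depth=1 children=[] left=['M'] right=['L'] parent=B
Step 6 (left): focus=M path=0 depth=1 children=['A'] left=[] right=['Z', 'L'] parent=B
Step 7 (up): focus=B path=root depth=0 children=['M', 'Z', 'L'] (at root)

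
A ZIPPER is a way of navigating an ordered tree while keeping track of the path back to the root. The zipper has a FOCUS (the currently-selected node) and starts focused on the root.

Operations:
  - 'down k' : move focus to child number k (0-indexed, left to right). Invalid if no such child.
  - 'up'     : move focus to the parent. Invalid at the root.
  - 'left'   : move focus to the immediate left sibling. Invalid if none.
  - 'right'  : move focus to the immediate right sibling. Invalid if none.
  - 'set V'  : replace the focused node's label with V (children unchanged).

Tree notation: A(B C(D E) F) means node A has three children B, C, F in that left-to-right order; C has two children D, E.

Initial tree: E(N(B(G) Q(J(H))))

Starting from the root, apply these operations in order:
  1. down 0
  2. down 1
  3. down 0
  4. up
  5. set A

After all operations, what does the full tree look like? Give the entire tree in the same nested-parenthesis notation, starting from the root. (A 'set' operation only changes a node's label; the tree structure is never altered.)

Step 1 (down 0): focus=N path=0 depth=1 children=['B', 'Q'] left=[] right=[] parent=E
Step 2 (down 1): focus=Q path=0/1 depth=2 children=['J'] left=['B'] right=[] parent=N
Step 3 (down 0): focus=J path=0/1/0 depth=3 children=['H'] left=[] right=[] parent=Q
Step 4 (up): focus=Q path=0/1 depth=2 children=['J'] left=['B'] right=[] parent=N
Step 5 (set A): focus=A path=0/1 depth=2 children=['J'] left=['B'] right=[] parent=N

Answer: E(N(B(G) A(J(H))))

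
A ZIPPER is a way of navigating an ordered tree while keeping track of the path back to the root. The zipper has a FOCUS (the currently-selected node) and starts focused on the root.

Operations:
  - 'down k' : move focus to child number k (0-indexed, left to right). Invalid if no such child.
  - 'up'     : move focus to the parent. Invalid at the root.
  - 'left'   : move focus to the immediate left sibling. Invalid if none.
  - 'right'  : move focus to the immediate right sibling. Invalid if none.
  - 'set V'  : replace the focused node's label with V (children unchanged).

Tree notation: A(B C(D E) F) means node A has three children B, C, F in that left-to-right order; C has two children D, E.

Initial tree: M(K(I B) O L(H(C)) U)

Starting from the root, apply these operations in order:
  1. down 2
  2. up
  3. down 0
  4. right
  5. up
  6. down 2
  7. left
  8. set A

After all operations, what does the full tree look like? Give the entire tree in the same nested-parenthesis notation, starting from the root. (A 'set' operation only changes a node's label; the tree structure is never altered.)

Step 1 (down 2): focus=L path=2 depth=1 children=['H'] left=['K', 'O'] right=['U'] parent=M
Step 2 (up): focus=M path=root depth=0 children=['K', 'O', 'L', 'U'] (at root)
Step 3 (down 0): focus=K path=0 depth=1 children=['I', 'B'] left=[] right=['O', 'L', 'U'] parent=M
Step 4 (right): focus=O path=1 depth=1 children=[] left=['K'] right=['L', 'U'] parent=M
Step 5 (up): focus=M path=root depth=0 children=['K', 'O', 'L', 'U'] (at root)
Step 6 (down 2): focus=L path=2 depth=1 children=['H'] left=['K', 'O'] right=['U'] parent=M
Step 7 (left): focus=O path=1 depth=1 children=[] left=['K'] right=['L', 'U'] parent=M
Step 8 (set A): focus=A path=1 depth=1 children=[] left=['K'] right=['L', 'U'] parent=M

Answer: M(K(I B) A L(H(C)) U)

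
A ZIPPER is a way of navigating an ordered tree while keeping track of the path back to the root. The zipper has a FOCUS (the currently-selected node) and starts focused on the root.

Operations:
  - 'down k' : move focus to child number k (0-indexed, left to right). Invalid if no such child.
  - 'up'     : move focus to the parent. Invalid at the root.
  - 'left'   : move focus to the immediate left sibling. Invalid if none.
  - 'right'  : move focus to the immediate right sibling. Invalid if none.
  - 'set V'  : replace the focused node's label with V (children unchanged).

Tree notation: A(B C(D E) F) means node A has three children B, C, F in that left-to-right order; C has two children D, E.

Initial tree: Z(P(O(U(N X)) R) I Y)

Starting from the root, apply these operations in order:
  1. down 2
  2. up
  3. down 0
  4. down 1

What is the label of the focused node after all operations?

Step 1 (down 2): focus=Y path=2 depth=1 children=[] left=['P', 'I'] right=[] parent=Z
Step 2 (up): focus=Z path=root depth=0 children=['P', 'I', 'Y'] (at root)
Step 3 (down 0): focus=P path=0 depth=1 children=['O', 'R'] left=[] right=['I', 'Y'] parent=Z
Step 4 (down 1): focus=R path=0/1 depth=2 children=[] left=['O'] right=[] parent=P

Answer: R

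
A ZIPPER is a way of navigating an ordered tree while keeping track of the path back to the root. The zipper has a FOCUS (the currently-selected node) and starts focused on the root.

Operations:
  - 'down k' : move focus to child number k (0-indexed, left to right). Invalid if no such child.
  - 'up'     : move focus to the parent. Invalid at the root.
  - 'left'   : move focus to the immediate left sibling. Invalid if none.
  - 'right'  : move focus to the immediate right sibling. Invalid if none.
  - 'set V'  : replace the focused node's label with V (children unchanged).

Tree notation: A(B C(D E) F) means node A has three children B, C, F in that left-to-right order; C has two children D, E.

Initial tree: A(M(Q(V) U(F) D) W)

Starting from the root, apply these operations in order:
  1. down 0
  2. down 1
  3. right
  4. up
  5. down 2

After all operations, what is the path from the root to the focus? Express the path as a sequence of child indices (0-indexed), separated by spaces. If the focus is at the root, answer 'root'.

Answer: 0 2

Derivation:
Step 1 (down 0): focus=M path=0 depth=1 children=['Q', 'U', 'D'] left=[] right=['W'] parent=A
Step 2 (down 1): focus=U path=0/1 depth=2 children=['F'] left=['Q'] right=['D'] parent=M
Step 3 (right): focus=D path=0/2 depth=2 children=[] left=['Q', 'U'] right=[] parent=M
Step 4 (up): focus=M path=0 depth=1 children=['Q', 'U', 'D'] left=[] right=['W'] parent=A
Step 5 (down 2): focus=D path=0/2 depth=2 children=[] left=['Q', 'U'] right=[] parent=M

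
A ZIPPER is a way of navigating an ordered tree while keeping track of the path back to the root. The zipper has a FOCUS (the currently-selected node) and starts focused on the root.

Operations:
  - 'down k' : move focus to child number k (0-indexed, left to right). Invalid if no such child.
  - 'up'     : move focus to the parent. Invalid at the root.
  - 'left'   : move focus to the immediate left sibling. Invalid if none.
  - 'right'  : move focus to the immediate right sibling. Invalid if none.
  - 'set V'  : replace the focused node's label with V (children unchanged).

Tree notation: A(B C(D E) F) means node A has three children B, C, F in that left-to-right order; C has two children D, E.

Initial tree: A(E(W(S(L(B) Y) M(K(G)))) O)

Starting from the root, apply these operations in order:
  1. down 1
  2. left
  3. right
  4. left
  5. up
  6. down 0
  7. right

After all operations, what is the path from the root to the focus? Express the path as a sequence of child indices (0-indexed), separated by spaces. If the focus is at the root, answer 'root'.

Answer: 1

Derivation:
Step 1 (down 1): focus=O path=1 depth=1 children=[] left=['E'] right=[] parent=A
Step 2 (left): focus=E path=0 depth=1 children=['W'] left=[] right=['O'] parent=A
Step 3 (right): focus=O path=1 depth=1 children=[] left=['E'] right=[] parent=A
Step 4 (left): focus=E path=0 depth=1 children=['W'] left=[] right=['O'] parent=A
Step 5 (up): focus=A path=root depth=0 children=['E', 'O'] (at root)
Step 6 (down 0): focus=E path=0 depth=1 children=['W'] left=[] right=['O'] parent=A
Step 7 (right): focus=O path=1 depth=1 children=[] left=['E'] right=[] parent=A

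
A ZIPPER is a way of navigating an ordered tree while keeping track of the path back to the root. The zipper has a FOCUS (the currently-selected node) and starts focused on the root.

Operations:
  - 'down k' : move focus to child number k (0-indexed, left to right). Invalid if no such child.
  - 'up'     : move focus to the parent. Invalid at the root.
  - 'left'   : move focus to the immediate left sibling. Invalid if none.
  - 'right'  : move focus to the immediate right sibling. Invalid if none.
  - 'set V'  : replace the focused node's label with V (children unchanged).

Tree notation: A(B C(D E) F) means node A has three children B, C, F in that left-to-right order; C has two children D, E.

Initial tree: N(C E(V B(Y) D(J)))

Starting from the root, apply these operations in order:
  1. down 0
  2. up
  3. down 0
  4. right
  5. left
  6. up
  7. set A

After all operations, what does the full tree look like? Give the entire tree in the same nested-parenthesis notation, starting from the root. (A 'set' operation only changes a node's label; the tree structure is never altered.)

Answer: A(C E(V B(Y) D(J)))

Derivation:
Step 1 (down 0): focus=C path=0 depth=1 children=[] left=[] right=['E'] parent=N
Step 2 (up): focus=N path=root depth=0 children=['C', 'E'] (at root)
Step 3 (down 0): focus=C path=0 depth=1 children=[] left=[] right=['E'] parent=N
Step 4 (right): focus=E path=1 depth=1 children=['V', 'B', 'D'] left=['C'] right=[] parent=N
Step 5 (left): focus=C path=0 depth=1 children=[] left=[] right=['E'] parent=N
Step 6 (up): focus=N path=root depth=0 children=['C', 'E'] (at root)
Step 7 (set A): focus=A path=root depth=0 children=['C', 'E'] (at root)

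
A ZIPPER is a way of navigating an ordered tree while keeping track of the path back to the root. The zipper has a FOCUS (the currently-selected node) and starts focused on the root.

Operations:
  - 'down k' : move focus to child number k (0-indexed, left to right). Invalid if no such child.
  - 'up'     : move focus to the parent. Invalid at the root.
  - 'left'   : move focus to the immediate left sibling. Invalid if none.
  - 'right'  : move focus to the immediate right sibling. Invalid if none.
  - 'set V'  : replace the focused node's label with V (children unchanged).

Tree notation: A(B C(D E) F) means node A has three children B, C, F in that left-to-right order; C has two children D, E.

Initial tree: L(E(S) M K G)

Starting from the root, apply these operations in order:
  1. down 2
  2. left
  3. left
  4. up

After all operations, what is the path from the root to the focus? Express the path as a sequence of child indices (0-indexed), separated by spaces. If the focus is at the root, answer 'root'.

Step 1 (down 2): focus=K path=2 depth=1 children=[] left=['E', 'M'] right=['G'] parent=L
Step 2 (left): focus=M path=1 depth=1 children=[] left=['E'] right=['K', 'G'] parent=L
Step 3 (left): focus=E path=0 depth=1 children=['S'] left=[] right=['M', 'K', 'G'] parent=L
Step 4 (up): focus=L path=root depth=0 children=['E', 'M', 'K', 'G'] (at root)

Answer: root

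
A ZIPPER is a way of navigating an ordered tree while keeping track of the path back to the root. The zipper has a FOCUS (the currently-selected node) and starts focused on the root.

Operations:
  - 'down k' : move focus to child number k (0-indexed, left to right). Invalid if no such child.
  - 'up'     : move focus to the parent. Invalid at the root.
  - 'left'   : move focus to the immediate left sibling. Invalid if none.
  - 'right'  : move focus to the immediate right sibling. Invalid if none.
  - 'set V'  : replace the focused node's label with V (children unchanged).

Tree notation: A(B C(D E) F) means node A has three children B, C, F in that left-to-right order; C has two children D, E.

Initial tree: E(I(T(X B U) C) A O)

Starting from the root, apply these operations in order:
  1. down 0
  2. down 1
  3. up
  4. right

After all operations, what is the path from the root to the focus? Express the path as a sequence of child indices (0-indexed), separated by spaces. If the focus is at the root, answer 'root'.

Step 1 (down 0): focus=I path=0 depth=1 children=['T', 'C'] left=[] right=['A', 'O'] parent=E
Step 2 (down 1): focus=C path=0/1 depth=2 children=[] left=['T'] right=[] parent=I
Step 3 (up): focus=I path=0 depth=1 children=['T', 'C'] left=[] right=['A', 'O'] parent=E
Step 4 (right): focus=A path=1 depth=1 children=[] left=['I'] right=['O'] parent=E

Answer: 1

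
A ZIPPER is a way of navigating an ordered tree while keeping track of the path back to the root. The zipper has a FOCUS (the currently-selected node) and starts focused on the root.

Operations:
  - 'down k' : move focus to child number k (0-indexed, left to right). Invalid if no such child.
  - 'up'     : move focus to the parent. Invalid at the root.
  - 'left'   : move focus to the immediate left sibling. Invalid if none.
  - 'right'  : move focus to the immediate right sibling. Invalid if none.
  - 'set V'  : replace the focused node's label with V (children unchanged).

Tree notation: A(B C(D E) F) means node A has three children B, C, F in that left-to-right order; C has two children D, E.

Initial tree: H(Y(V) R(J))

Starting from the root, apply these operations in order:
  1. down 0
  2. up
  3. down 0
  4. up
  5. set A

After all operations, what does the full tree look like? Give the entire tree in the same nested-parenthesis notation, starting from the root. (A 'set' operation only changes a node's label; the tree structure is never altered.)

Answer: A(Y(V) R(J))

Derivation:
Step 1 (down 0): focus=Y path=0 depth=1 children=['V'] left=[] right=['R'] parent=H
Step 2 (up): focus=H path=root depth=0 children=['Y', 'R'] (at root)
Step 3 (down 0): focus=Y path=0 depth=1 children=['V'] left=[] right=['R'] parent=H
Step 4 (up): focus=H path=root depth=0 children=['Y', 'R'] (at root)
Step 5 (set A): focus=A path=root depth=0 children=['Y', 'R'] (at root)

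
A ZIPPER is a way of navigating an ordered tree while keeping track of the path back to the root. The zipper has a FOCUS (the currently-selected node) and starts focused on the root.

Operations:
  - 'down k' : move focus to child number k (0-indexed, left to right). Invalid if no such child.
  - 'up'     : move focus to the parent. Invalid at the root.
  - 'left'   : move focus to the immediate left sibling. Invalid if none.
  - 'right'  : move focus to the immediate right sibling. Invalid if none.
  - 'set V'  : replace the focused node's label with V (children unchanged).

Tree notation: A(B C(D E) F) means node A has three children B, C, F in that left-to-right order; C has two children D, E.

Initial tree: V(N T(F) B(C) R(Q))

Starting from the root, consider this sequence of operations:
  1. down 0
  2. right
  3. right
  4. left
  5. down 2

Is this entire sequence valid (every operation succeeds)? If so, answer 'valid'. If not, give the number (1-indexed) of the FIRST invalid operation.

Step 1 (down 0): focus=N path=0 depth=1 children=[] left=[] right=['T', 'B', 'R'] parent=V
Step 2 (right): focus=T path=1 depth=1 children=['F'] left=['N'] right=['B', 'R'] parent=V
Step 3 (right): focus=B path=2 depth=1 children=['C'] left=['N', 'T'] right=['R'] parent=V
Step 4 (left): focus=T path=1 depth=1 children=['F'] left=['N'] right=['B', 'R'] parent=V
Step 5 (down 2): INVALID

Answer: 5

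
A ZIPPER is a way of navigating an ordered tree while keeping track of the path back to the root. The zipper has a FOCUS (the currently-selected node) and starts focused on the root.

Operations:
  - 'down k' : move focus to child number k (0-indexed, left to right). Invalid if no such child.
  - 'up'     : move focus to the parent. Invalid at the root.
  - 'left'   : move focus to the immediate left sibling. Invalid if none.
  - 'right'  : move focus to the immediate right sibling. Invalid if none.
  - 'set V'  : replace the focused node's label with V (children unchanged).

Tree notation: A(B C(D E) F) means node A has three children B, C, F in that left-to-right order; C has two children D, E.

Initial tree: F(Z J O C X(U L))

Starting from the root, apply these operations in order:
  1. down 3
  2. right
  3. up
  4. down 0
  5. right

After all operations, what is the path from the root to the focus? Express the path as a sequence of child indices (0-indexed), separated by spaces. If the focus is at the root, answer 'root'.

Step 1 (down 3): focus=C path=3 depth=1 children=[] left=['Z', 'J', 'O'] right=['X'] parent=F
Step 2 (right): focus=X path=4 depth=1 children=['U', 'L'] left=['Z', 'J', 'O', 'C'] right=[] parent=F
Step 3 (up): focus=F path=root depth=0 children=['Z', 'J', 'O', 'C', 'X'] (at root)
Step 4 (down 0): focus=Z path=0 depth=1 children=[] left=[] right=['J', 'O', 'C', 'X'] parent=F
Step 5 (right): focus=J path=1 depth=1 children=[] left=['Z'] right=['O', 'C', 'X'] parent=F

Answer: 1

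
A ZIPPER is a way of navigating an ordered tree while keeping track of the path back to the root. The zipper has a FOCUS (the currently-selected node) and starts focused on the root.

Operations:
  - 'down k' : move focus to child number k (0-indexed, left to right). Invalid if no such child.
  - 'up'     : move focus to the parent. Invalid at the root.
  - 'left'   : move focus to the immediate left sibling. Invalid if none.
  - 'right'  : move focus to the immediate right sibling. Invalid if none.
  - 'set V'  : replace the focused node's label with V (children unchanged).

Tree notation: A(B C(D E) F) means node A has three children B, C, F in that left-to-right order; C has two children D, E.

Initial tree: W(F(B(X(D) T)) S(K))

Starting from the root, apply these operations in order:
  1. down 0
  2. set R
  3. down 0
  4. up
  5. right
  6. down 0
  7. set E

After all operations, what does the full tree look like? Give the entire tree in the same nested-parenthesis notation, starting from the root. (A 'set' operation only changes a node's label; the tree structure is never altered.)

Step 1 (down 0): focus=F path=0 depth=1 children=['B'] left=[] right=['S'] parent=W
Step 2 (set R): focus=R path=0 depth=1 children=['B'] left=[] right=['S'] parent=W
Step 3 (down 0): focus=B path=0/0 depth=2 children=['X', 'T'] left=[] right=[] parent=R
Step 4 (up): focus=R path=0 depth=1 children=['B'] left=[] right=['S'] parent=W
Step 5 (right): focus=S path=1 depth=1 children=['K'] left=['R'] right=[] parent=W
Step 6 (down 0): focus=K path=1/0 depth=2 children=[] left=[] right=[] parent=S
Step 7 (set E): focus=E path=1/0 depth=2 children=[] left=[] right=[] parent=S

Answer: W(R(B(X(D) T)) S(E))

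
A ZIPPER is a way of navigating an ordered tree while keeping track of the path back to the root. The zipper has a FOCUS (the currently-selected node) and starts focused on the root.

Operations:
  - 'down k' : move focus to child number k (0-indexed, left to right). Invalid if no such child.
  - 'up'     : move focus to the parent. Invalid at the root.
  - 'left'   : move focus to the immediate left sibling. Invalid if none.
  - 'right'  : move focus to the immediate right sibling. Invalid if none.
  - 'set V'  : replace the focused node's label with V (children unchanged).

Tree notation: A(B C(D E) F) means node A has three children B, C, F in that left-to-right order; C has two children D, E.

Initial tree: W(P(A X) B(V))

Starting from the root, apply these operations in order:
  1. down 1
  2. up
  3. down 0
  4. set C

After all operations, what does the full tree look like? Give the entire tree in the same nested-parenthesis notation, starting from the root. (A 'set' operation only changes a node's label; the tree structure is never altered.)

Step 1 (down 1): focus=B path=1 depth=1 children=['V'] left=['P'] right=[] parent=W
Step 2 (up): focus=W path=root depth=0 children=['P', 'B'] (at root)
Step 3 (down 0): focus=P path=0 depth=1 children=['A', 'X'] left=[] right=['B'] parent=W
Step 4 (set C): focus=C path=0 depth=1 children=['A', 'X'] left=[] right=['B'] parent=W

Answer: W(C(A X) B(V))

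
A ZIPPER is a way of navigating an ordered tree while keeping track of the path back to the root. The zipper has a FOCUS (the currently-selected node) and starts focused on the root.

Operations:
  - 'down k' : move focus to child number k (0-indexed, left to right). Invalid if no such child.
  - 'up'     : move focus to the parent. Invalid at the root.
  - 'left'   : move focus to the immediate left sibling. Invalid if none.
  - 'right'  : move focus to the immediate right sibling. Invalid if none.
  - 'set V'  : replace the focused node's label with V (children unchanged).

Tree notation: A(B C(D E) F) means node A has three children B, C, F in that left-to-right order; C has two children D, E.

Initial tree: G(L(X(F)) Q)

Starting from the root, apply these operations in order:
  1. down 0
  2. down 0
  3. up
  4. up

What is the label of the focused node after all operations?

Step 1 (down 0): focus=L path=0 depth=1 children=['X'] left=[] right=['Q'] parent=G
Step 2 (down 0): focus=X path=0/0 depth=2 children=['F'] left=[] right=[] parent=L
Step 3 (up): focus=L path=0 depth=1 children=['X'] left=[] right=['Q'] parent=G
Step 4 (up): focus=G path=root depth=0 children=['L', 'Q'] (at root)

Answer: G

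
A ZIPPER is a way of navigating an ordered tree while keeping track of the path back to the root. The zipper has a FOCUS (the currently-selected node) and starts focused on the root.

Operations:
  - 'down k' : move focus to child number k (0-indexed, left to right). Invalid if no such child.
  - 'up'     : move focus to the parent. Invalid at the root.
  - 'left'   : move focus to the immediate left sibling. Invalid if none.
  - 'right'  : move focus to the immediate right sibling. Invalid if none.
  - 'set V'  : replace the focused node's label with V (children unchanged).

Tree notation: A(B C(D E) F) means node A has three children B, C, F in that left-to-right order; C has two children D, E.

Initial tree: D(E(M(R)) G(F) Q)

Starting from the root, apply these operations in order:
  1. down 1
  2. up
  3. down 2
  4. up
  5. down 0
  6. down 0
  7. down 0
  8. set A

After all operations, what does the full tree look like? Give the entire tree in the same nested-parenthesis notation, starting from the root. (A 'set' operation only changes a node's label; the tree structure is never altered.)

Step 1 (down 1): focus=G path=1 depth=1 children=['F'] left=['E'] right=['Q'] parent=D
Step 2 (up): focus=D path=root depth=0 children=['E', 'G', 'Q'] (at root)
Step 3 (down 2): focus=Q path=2 depth=1 children=[] left=['E', 'G'] right=[] parent=D
Step 4 (up): focus=D path=root depth=0 children=['E', 'G', 'Q'] (at root)
Step 5 (down 0): focus=E path=0 depth=1 children=['M'] left=[] right=['G', 'Q'] parent=D
Step 6 (down 0): focus=M path=0/0 depth=2 children=['R'] left=[] right=[] parent=E
Step 7 (down 0): focus=R path=0/0/0 depth=3 children=[] left=[] right=[] parent=M
Step 8 (set A): focus=A path=0/0/0 depth=3 children=[] left=[] right=[] parent=M

Answer: D(E(M(A)) G(F) Q)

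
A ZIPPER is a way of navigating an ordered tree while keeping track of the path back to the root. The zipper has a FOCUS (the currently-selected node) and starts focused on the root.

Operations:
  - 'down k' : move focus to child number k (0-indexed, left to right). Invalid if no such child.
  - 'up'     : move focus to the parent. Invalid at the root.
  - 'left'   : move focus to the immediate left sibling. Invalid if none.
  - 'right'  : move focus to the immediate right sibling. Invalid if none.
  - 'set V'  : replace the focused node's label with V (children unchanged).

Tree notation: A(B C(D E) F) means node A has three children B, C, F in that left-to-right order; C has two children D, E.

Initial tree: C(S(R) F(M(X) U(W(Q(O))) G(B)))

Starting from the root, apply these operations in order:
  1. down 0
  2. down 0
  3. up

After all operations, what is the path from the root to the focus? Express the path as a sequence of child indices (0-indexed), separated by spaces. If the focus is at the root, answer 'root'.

Step 1 (down 0): focus=S path=0 depth=1 children=['R'] left=[] right=['F'] parent=C
Step 2 (down 0): focus=R path=0/0 depth=2 children=[] left=[] right=[] parent=S
Step 3 (up): focus=S path=0 depth=1 children=['R'] left=[] right=['F'] parent=C

Answer: 0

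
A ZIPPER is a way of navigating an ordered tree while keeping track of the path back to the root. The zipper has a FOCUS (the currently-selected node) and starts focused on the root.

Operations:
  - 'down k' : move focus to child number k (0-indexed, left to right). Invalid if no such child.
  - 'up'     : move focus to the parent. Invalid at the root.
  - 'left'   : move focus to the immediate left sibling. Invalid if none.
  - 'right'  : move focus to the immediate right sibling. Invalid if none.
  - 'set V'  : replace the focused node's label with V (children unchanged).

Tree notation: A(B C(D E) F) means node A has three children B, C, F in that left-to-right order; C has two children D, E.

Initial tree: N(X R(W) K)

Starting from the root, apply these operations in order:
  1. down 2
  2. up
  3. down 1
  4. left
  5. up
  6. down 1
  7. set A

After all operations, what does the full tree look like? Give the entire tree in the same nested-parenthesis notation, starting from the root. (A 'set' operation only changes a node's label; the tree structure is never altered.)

Answer: N(X A(W) K)

Derivation:
Step 1 (down 2): focus=K path=2 depth=1 children=[] left=['X', 'R'] right=[] parent=N
Step 2 (up): focus=N path=root depth=0 children=['X', 'R', 'K'] (at root)
Step 3 (down 1): focus=R path=1 depth=1 children=['W'] left=['X'] right=['K'] parent=N
Step 4 (left): focus=X path=0 depth=1 children=[] left=[] right=['R', 'K'] parent=N
Step 5 (up): focus=N path=root depth=0 children=['X', 'R', 'K'] (at root)
Step 6 (down 1): focus=R path=1 depth=1 children=['W'] left=['X'] right=['K'] parent=N
Step 7 (set A): focus=A path=1 depth=1 children=['W'] left=['X'] right=['K'] parent=N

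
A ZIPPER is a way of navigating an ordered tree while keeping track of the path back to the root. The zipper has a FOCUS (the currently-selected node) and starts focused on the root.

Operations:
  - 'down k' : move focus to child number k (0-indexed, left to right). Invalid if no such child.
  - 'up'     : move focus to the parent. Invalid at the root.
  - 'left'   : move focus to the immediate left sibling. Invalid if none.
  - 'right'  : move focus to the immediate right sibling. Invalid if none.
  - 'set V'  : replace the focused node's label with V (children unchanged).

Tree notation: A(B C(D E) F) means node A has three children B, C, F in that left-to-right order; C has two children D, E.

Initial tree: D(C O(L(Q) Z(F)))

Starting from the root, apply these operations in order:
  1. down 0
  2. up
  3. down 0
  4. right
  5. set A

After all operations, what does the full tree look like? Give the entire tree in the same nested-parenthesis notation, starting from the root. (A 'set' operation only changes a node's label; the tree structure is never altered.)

Step 1 (down 0): focus=C path=0 depth=1 children=[] left=[] right=['O'] parent=D
Step 2 (up): focus=D path=root depth=0 children=['C', 'O'] (at root)
Step 3 (down 0): focus=C path=0 depth=1 children=[] left=[] right=['O'] parent=D
Step 4 (right): focus=O path=1 depth=1 children=['L', 'Z'] left=['C'] right=[] parent=D
Step 5 (set A): focus=A path=1 depth=1 children=['L', 'Z'] left=['C'] right=[] parent=D

Answer: D(C A(L(Q) Z(F)))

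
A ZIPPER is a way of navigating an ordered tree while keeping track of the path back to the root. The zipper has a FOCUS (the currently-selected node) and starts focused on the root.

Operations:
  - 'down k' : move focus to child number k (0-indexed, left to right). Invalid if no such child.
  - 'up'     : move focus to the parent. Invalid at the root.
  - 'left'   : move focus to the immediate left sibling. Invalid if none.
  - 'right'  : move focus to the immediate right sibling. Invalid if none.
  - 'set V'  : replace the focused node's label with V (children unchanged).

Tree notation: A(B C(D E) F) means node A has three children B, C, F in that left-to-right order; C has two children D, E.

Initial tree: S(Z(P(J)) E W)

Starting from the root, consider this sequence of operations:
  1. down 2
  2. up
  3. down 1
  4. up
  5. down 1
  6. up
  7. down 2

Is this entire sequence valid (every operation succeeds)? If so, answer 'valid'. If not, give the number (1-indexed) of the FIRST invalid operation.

Step 1 (down 2): focus=W path=2 depth=1 children=[] left=['Z', 'E'] right=[] parent=S
Step 2 (up): focus=S path=root depth=0 children=['Z', 'E', 'W'] (at root)
Step 3 (down 1): focus=E path=1 depth=1 children=[] left=['Z'] right=['W'] parent=S
Step 4 (up): focus=S path=root depth=0 children=['Z', 'E', 'W'] (at root)
Step 5 (down 1): focus=E path=1 depth=1 children=[] left=['Z'] right=['W'] parent=S
Step 6 (up): focus=S path=root depth=0 children=['Z', 'E', 'W'] (at root)
Step 7 (down 2): focus=W path=2 depth=1 children=[] left=['Z', 'E'] right=[] parent=S

Answer: valid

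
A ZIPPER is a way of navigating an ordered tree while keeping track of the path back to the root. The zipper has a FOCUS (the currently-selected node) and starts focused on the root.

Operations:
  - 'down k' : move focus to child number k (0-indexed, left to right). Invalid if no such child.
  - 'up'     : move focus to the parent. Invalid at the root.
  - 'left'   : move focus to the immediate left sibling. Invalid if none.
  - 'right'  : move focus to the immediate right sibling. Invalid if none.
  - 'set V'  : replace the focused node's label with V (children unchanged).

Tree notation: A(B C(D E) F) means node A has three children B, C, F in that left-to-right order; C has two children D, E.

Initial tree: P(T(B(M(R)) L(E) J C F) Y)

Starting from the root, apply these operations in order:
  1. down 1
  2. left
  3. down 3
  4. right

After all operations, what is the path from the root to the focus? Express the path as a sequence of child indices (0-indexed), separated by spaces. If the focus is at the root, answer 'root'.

Answer: 0 4

Derivation:
Step 1 (down 1): focus=Y path=1 depth=1 children=[] left=['T'] right=[] parent=P
Step 2 (left): focus=T path=0 depth=1 children=['B', 'L', 'J', 'C', 'F'] left=[] right=['Y'] parent=P
Step 3 (down 3): focus=C path=0/3 depth=2 children=[] left=['B', 'L', 'J'] right=['F'] parent=T
Step 4 (right): focus=F path=0/4 depth=2 children=[] left=['B', 'L', 'J', 'C'] right=[] parent=T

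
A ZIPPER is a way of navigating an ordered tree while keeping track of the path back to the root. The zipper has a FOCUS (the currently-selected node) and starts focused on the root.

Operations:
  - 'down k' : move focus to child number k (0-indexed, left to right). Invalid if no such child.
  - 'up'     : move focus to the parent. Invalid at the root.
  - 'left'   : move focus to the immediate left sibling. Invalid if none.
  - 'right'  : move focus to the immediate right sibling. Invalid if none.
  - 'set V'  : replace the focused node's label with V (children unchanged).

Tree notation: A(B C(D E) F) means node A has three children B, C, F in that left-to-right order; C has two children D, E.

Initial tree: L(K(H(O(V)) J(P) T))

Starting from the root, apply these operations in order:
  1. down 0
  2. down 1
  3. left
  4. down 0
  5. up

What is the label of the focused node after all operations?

Step 1 (down 0): focus=K path=0 depth=1 children=['H', 'J', 'T'] left=[] right=[] parent=L
Step 2 (down 1): focus=J path=0/1 depth=2 children=['P'] left=['H'] right=['T'] parent=K
Step 3 (left): focus=H path=0/0 depth=2 children=['O'] left=[] right=['J', 'T'] parent=K
Step 4 (down 0): focus=O path=0/0/0 depth=3 children=['V'] left=[] right=[] parent=H
Step 5 (up): focus=H path=0/0 depth=2 children=['O'] left=[] right=['J', 'T'] parent=K

Answer: H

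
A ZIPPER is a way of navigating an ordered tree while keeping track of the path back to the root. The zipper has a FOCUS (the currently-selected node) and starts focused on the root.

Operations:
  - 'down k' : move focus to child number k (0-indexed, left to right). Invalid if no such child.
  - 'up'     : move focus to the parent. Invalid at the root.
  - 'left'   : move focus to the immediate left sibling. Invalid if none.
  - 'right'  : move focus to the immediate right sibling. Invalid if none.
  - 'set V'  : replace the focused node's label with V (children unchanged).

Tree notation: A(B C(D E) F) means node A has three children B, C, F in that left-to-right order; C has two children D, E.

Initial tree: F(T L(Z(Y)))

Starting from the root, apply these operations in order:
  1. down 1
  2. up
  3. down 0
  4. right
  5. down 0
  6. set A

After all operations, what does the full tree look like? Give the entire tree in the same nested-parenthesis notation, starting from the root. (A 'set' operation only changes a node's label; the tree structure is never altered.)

Answer: F(T L(A(Y)))

Derivation:
Step 1 (down 1): focus=L path=1 depth=1 children=['Z'] left=['T'] right=[] parent=F
Step 2 (up): focus=F path=root depth=0 children=['T', 'L'] (at root)
Step 3 (down 0): focus=T path=0 depth=1 children=[] left=[] right=['L'] parent=F
Step 4 (right): focus=L path=1 depth=1 children=['Z'] left=['T'] right=[] parent=F
Step 5 (down 0): focus=Z path=1/0 depth=2 children=['Y'] left=[] right=[] parent=L
Step 6 (set A): focus=A path=1/0 depth=2 children=['Y'] left=[] right=[] parent=L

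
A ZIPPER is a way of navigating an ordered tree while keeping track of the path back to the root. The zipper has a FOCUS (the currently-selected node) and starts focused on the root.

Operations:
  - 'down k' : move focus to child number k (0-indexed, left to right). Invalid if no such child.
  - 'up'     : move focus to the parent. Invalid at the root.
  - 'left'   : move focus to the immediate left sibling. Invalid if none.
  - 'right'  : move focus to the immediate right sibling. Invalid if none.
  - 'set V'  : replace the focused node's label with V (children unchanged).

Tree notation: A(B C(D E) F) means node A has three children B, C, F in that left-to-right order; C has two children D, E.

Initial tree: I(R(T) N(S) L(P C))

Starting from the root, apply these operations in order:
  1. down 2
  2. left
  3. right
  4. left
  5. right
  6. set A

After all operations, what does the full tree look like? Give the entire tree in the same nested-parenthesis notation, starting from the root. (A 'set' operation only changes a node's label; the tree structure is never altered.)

Step 1 (down 2): focus=L path=2 depth=1 children=['P', 'C'] left=['R', 'N'] right=[] parent=I
Step 2 (left): focus=N path=1 depth=1 children=['S'] left=['R'] right=['L'] parent=I
Step 3 (right): focus=L path=2 depth=1 children=['P', 'C'] left=['R', 'N'] right=[] parent=I
Step 4 (left): focus=N path=1 depth=1 children=['S'] left=['R'] right=['L'] parent=I
Step 5 (right): focus=L path=2 depth=1 children=['P', 'C'] left=['R', 'N'] right=[] parent=I
Step 6 (set A): focus=A path=2 depth=1 children=['P', 'C'] left=['R', 'N'] right=[] parent=I

Answer: I(R(T) N(S) A(P C))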